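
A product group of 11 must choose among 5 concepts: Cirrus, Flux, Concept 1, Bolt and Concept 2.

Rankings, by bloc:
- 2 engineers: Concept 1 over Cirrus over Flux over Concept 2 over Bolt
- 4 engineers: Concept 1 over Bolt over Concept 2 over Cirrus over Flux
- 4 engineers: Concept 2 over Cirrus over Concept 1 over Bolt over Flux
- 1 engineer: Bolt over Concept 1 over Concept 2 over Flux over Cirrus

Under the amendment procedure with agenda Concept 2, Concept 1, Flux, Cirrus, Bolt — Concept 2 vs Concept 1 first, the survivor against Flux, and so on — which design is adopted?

Concept 1

Round 1: Concept 2 vs Concept 1 — 4–7, Concept 1 advances.
Round 2: Concept 1 vs Flux — 11–0, Concept 1 advances.
Round 3: Concept 1 vs Cirrus — 7–4, Concept 1 advances.
Round 4: Concept 1 vs Bolt — 10–1, Concept 1 advances.
The agenda winner is Concept 1.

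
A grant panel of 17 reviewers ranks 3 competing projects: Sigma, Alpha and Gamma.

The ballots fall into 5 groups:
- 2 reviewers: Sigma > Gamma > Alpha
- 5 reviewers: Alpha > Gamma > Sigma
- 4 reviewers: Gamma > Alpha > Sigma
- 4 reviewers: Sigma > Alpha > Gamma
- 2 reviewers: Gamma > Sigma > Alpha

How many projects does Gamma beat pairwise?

Gamma against each rival (17 reviewers):
Gamma vs Sigma: 11 to 6, Gamma.
Gamma vs Alpha: 2+4+2 = 8 for Gamma, 9 for Alpha — Alpha by 9–8.
Gamma beats Sigma; loses to Alpha — 1 pairwise win.

1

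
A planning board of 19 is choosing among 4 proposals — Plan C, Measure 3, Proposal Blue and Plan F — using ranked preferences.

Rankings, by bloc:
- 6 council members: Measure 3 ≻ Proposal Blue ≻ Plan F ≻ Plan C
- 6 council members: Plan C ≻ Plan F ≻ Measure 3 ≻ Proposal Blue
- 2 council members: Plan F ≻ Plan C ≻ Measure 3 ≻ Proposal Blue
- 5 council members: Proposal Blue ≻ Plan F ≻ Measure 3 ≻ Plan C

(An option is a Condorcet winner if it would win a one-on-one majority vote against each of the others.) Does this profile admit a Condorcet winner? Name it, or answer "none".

Pairwise majorities:
Plan C vs Measure 3: Plan C is ranked higher on 6+2 = 8 ballots, Measure 3 on 11. Measure 3 wins 11–8.
Plan C–Proposal Blue: Proposal Blue 11–8.
Plan C–Plan F: Plan F 13–6.
Measure 3–Proposal Blue: Measure 3 14–5.
Measure 3–Plan F: Plan F 13–6.
Proposal Blue vs Plan F: 11 to 8, Proposal Blue.
No option is unbeaten: Plan C loses to Measure 3; Measure 3 loses to Plan F; Proposal Blue loses to Measure 3; Plan F loses to Proposal Blue. In particular Measure 3 > Proposal Blue > Plan F > Measure 3 is a majority cycle — no Condorcet winner exists.

none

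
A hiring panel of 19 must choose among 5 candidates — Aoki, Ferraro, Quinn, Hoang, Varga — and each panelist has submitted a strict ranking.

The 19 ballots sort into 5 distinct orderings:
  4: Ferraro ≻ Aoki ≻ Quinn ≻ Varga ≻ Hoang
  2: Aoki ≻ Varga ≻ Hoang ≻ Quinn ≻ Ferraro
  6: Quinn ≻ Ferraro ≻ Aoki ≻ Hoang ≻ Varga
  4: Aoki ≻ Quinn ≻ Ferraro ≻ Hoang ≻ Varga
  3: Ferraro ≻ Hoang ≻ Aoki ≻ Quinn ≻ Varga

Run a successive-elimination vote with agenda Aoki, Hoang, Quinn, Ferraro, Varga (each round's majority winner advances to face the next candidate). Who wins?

Ferraro

Round 1: Aoki vs Hoang — 16–3, Aoki advances.
Round 2: Aoki vs Quinn — 13–6, Aoki advances.
Round 3: Aoki vs Ferraro — 6–13, Ferraro advances.
Round 4: Ferraro vs Varga — 17–2, Ferraro advances.
Ferraro survives the agenda.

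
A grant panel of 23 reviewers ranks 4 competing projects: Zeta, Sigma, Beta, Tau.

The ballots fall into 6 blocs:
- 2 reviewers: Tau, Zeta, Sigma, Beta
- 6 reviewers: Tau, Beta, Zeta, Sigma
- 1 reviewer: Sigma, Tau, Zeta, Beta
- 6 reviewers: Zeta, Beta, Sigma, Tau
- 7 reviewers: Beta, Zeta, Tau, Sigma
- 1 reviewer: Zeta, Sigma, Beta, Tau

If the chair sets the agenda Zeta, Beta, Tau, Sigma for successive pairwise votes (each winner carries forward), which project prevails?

Round 1: Zeta vs Beta — 10–13, Beta advances.
Round 2: Beta vs Tau — 14–9, Beta advances.
Round 3: Beta vs Sigma — 19–4, Beta advances.
The agenda winner is Beta.

Beta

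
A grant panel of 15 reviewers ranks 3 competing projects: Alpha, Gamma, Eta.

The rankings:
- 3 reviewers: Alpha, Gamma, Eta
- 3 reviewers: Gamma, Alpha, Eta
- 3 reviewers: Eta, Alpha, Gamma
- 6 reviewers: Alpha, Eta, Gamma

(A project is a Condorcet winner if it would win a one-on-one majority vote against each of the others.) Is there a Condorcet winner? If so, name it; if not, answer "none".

Pairwise majorities:
Alpha vs Gamma: Alpha preferred on 3+3+6 = 12 ballots; Alpha wins 12–3.
Alpha vs Eta: 12 to 3, Alpha.
Gamma vs Eta: Gamma preferred on 3+3 = 6 ballots; Eta wins 9–6.
Only Alpha has no losses; Alpha is the Condorcet winner.

Alpha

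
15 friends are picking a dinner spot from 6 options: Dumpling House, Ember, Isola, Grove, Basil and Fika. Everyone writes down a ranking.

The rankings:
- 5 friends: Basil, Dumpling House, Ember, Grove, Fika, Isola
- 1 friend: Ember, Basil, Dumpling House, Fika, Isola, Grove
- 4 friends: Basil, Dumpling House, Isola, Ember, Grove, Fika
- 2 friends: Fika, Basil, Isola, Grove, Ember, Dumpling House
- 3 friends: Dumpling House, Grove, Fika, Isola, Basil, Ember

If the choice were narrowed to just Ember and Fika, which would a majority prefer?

Ballots ranking Ember above Fika: 5 + 1 + 4 = 10.
Ballots ranking Fika above Ember: 15 − 10 = 5.
Ember wins the head-to-head 10–5.

Ember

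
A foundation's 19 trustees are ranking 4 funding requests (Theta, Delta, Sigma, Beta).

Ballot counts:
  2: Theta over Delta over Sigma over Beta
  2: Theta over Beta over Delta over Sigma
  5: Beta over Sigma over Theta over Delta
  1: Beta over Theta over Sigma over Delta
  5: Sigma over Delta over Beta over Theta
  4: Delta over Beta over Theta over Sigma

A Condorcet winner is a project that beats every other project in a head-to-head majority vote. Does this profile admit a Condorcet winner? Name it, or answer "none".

Head-to-head results (19 reviewers):
Theta vs Delta: Theta wins 10–9.
Theta vs Sigma: Sigma, 10–9.
Theta–Beta: Beta 15–4.
Delta vs Sigma: Sigma wins 11–8.
Delta vs Beta: Delta wins 11–8.
Sigma–Beta: Beta 12–7.
Every project loses at least once (Theta loses to Sigma; Delta loses to Theta; Sigma loses to Beta; Beta loses to Delta). The majority relation contains the cycle Theta → Delta → Beta → Theta, so there is no Condorcet winner.

none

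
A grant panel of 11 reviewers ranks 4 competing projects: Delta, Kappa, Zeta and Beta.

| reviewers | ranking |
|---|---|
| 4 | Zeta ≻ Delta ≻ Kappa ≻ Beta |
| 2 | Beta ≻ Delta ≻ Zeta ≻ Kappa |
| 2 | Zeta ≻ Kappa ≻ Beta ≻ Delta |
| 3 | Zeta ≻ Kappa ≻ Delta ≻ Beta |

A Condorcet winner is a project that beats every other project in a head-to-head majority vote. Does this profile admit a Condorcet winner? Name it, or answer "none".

Check each pair by majority over 11 ballots:
Delta vs Kappa: Delta preferred on 4+2 = 6 ballots; Delta wins 6–5.
Delta vs Zeta: 2 to 9, Zeta.
Delta vs Beta: 7 to 4, Delta.
Kappa vs Zeta: 0 to 11, Zeta.
Kappa vs Beta: Kappa is ranked higher on 4+2+3 = 9 ballots, Beta on 2. Kappa wins 9–2.
Zeta vs Beta: 9 to 2, Zeta.
Zeta beats each of Delta, Kappa, Beta — Zeta is the Condorcet winner.

Zeta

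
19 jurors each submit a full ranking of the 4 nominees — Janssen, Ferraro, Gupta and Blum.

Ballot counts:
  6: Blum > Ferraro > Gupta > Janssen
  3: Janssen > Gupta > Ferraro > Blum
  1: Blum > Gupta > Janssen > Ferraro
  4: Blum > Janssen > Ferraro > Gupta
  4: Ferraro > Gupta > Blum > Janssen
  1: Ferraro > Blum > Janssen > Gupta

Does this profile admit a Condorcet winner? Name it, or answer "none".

Head-to-head results (19 jurors):
Janssen–Ferraro: Ferraro 11–8.
Janssen vs Gupta: Gupta wins 11–8.
Janssen vs Blum: Blum, 16–3.
Ferraro–Gupta: Ferraro 15–4.
Ferraro–Blum: Blum 11–8.
Gupta vs Blum: Blum wins 12–7.
Blum wins every pairwise contest, so Blum is the Condorcet winner.

Blum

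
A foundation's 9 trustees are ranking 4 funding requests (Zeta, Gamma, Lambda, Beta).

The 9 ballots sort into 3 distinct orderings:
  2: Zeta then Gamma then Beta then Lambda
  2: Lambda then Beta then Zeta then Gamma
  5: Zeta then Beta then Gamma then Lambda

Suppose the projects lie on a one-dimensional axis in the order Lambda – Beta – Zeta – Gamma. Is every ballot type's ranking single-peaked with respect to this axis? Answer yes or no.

yes

Axis positions: Lambda=1, Beta=2, Zeta=3, Gamma=4.
Ballot type 1 (peak Zeta at position 3): ranking walks positions 3-4-2-1, expanding outward from the peak — single-peaked.
Ballot type 2 (peak Lambda at position 1): ranking walks positions 1-2-3-4, expanding outward from the peak — single-peaked.
Ballot type 3 (peak Zeta at position 3): ranking walks positions 3-2-4-1, expanding outward from the peak — single-peaked.
Every ranking is single-peaked on this axis.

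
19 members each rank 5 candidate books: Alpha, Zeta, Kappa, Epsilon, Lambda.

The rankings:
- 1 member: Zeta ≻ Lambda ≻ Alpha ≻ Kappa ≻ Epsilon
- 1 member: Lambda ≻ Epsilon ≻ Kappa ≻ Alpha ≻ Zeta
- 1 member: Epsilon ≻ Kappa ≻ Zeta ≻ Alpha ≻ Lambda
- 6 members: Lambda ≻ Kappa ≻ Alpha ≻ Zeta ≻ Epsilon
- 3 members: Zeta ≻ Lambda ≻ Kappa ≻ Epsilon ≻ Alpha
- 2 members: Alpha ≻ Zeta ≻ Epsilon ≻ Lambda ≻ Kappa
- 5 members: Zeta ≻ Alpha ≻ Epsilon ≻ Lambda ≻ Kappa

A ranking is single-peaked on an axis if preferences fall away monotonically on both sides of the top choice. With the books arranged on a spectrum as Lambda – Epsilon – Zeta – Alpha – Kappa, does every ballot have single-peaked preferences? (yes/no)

Axis positions: Lambda=1, Epsilon=2, Zeta=3, Alpha=4, Kappa=5.
Ballot type 1: ranking walks positions 3-1-4-5-2; Lambda is ranked above Epsilon even though Epsilon lies between Lambda and the peak Zeta on the axis — preferences dip and rise again. Not single-peaked.
Ballot type 2: ranking walks positions 1-2-5-4-3; Kappa is ranked above Zeta even though Zeta lies between Kappa and the peak Lambda on the axis — preferences dip and rise again. Not single-peaked.
Ballot type 3: ranking walks positions 2-5-3-4-1; Kappa is ranked above Zeta even though Zeta lies between Kappa and the peak Epsilon on the axis — preferences dip and rise again. Not single-peaked.
Ballot type 4: ranking walks positions 1-5-4-3-2; Kappa is ranked above Epsilon even though Epsilon lies between Kappa and the peak Lambda on the axis — preferences dip and rise again. Not single-peaked.
Ballot type 5: ranking walks positions 3-1-5-2-4; Lambda is ranked above Epsilon even though Epsilon lies between Lambda and the peak Zeta on the axis — preferences dip and rise again. Not single-peaked.
Ballot type 6 (peak Alpha at position 4): ranking walks positions 4-3-2-1-5, expanding outward from the peak — single-peaked.
Ballot type 7 (peak Zeta at position 3): ranking walks positions 3-4-2-1-5, expanding outward from the peak — single-peaked.
Ballot type 1 violates single-peakedness, so the profile is not single-peaked on this axis.

no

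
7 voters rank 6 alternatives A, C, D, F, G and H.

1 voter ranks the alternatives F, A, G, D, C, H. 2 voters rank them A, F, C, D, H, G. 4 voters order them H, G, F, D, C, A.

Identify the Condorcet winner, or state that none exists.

Head-to-head results (7 voters):
A vs C: A preferred on 1+2 = 3 ballots; C wins 4–3.
A vs D: D wins 4–3.
A vs F: F wins 5–2.
A–G: G 4–3.
A vs H: H, 4–3.
C vs D: 2 to 5, D.
C vs F: F, 7–0.
C vs G: G wins 5–2.
C vs H: H wins 4–3.
D vs F: D is ranked higher on 0 ballots, F on 7. F wins 7–0.
D vs G: D is ranked higher on 2 ballots, G on 5. G wins 5–2.
D–H: H 4–3.
F vs G: F preferred on 1+2 = 3 ballots; G wins 4–3.
F–H: H 4–3.
G vs H: 1 for G, 6 for H — H by 6–1.
H beats each of A, C, D, F, G — H is the Condorcet winner.

H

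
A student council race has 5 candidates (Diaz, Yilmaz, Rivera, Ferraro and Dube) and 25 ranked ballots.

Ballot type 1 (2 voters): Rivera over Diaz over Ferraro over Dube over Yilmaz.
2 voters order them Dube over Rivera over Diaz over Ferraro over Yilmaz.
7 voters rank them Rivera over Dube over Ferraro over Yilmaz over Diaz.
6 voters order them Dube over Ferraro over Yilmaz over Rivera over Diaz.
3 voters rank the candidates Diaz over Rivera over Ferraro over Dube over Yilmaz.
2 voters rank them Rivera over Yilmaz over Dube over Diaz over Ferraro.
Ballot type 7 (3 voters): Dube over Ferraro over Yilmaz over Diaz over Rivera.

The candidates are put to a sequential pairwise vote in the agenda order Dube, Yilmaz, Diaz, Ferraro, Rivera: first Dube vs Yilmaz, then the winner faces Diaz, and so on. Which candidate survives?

Rivera

Round 1: Dube vs Yilmaz — 23–2, Dube advances.
Round 2: Dube vs Diaz — 20–5, Dube advances.
Round 3: Dube vs Ferraro — 20–5, Dube advances.
Round 4: Dube vs Rivera — 11–14, Rivera advances.
The agenda winner is Rivera.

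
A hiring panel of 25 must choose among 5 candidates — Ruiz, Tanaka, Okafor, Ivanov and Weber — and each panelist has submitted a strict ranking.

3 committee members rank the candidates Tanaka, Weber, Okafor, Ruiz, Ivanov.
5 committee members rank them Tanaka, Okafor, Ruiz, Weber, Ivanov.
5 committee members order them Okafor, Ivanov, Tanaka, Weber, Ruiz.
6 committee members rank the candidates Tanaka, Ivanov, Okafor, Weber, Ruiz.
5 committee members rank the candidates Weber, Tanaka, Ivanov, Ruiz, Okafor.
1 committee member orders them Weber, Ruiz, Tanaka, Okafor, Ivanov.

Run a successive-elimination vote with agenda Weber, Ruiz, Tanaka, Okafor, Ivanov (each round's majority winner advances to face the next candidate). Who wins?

Round 1: Weber vs Ruiz — 20–5, Weber advances.
Round 2: Weber vs Tanaka — 6–19, Tanaka advances.
Round 3: Tanaka vs Okafor — 20–5, Tanaka advances.
Round 4: Tanaka vs Ivanov — 20–5, Tanaka advances.
Tanaka survives the agenda.

Tanaka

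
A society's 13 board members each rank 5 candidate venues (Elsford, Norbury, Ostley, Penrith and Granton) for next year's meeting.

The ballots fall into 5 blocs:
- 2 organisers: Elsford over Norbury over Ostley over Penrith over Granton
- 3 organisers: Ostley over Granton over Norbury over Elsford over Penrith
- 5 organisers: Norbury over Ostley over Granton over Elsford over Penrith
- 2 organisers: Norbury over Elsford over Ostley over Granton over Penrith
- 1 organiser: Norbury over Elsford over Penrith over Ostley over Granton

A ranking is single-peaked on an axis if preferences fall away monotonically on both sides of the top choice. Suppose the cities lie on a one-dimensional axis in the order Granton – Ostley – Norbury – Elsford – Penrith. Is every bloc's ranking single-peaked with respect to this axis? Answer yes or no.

Axis positions: Granton=1, Ostley=2, Norbury=3, Elsford=4, Penrith=5.
Bloc 1 (peak Elsford at position 4): ranking walks positions 4-3-2-5-1, expanding outward from the peak — single-peaked.
Bloc 2 (peak Ostley at position 2): ranking walks positions 2-1-3-4-5, expanding outward from the peak — single-peaked.
Bloc 3 (peak Norbury at position 3): ranking walks positions 3-2-1-4-5, expanding outward from the peak — single-peaked.
Bloc 4 (peak Norbury at position 3): ranking walks positions 3-4-2-1-5, expanding outward from the peak — single-peaked.
Bloc 5 (peak Norbury at position 3): ranking walks positions 3-4-5-2-1, expanding outward from the peak — single-peaked.
Every ranking is single-peaked on this axis.

yes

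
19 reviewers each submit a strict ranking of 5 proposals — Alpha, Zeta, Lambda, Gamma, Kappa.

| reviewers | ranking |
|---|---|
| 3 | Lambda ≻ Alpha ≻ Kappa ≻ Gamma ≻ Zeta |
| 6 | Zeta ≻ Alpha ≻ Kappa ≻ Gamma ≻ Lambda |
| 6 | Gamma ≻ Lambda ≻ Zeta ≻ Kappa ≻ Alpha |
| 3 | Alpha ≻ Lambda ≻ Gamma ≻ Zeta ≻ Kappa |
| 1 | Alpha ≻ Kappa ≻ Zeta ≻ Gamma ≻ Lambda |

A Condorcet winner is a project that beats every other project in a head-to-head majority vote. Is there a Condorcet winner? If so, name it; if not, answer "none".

none

Head-to-head results (19 reviewers):
Alpha vs Zeta: Alpha is ranked higher on 3+3+1 = 7 ballots, Zeta on 12. Zeta wins 12–7.
Alpha vs Lambda: 10 to 9, Alpha.
Alpha vs Gamma: 13 to 6, Alpha.
Alpha vs Kappa: 13 to 6, Alpha.
Zeta vs Lambda: 6+1 = 7 for Zeta, 12 for Lambda — Lambda by 12–7.
Zeta vs Gamma: Zeta is ranked higher on 6+1 = 7 ballots, Gamma on 12. Gamma wins 12–7.
Zeta vs Kappa: Zeta preferred on 6+6+3 = 15 ballots; Zeta wins 15–4.
Lambda vs Gamma: 3+3 = 6 for Lambda, 13 for Gamma — Gamma by 13–6.
Lambda vs Kappa: 3+6+3 = 12 for Lambda, 7 for Kappa — Lambda by 12–7.
Gamma vs Kappa: 9 to 10, Kappa.
Each project drops at least one matchup (Alpha loses to Zeta; Zeta loses to Lambda; Lambda loses to Alpha; Gamma loses to Alpha; Kappa loses to Alpha); the cycle Alpha > Lambda > Zeta > Alpha rules out a Condorcet winner.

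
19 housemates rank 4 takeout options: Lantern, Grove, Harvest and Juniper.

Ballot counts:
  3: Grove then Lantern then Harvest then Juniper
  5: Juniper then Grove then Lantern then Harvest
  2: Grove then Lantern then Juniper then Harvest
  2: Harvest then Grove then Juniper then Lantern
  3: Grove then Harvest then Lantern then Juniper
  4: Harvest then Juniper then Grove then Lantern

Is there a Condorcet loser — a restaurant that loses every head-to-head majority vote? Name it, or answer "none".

Head-to-head results (19 friends):
Lantern vs Grove: Lantern preferred on 0 ballots; Grove wins 19–0.
Lantern vs Harvest: Lantern wins 10–9.
Lantern vs Juniper: Juniper wins 11–8.
Grove vs Harvest: Grove, 13–6.
Grove vs Juniper: Grove wins 10–9.
Harvest–Juniper: Harvest 12–7.
Each restaurant has at least one pairwise win (Lantern beats Harvest; Grove beats Lantern; Harvest beats Juniper; Juniper beats Lantern) — no Condorcet loser.

none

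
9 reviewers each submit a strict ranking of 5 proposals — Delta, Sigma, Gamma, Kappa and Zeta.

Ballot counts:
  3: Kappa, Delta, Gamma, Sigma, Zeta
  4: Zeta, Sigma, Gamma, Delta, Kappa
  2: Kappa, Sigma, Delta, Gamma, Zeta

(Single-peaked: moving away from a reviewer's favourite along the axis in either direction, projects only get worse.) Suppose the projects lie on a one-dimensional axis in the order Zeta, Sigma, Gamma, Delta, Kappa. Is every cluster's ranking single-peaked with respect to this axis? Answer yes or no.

Axis positions: Zeta=1, Sigma=2, Gamma=3, Delta=4, Kappa=5.
Cluster 1 (peak Kappa at position 5): ranking walks positions 5-4-3-2-1, expanding outward from the peak — single-peaked.
Cluster 2 (peak Zeta at position 1): ranking walks positions 1-2-3-4-5, expanding outward from the peak — single-peaked.
Cluster 3: ranking walks positions 5-2-4-3-1; Sigma is ranked above Delta even though Delta lies between Sigma and the peak Kappa on the axis — preferences dip and rise again. Not single-peaked.
Cluster 3 violates single-peakedness, so the profile is not single-peaked on this axis.

no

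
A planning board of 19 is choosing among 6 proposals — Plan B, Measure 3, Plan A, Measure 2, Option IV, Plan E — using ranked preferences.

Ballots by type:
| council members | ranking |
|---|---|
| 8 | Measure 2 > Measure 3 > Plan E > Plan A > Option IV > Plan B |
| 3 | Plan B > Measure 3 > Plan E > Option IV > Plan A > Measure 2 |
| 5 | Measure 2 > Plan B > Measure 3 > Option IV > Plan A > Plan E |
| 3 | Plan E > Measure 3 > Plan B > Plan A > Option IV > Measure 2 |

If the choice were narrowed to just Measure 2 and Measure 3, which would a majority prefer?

Ballots ranking Measure 2 above Measure 3: 8 + 5 = 13.
Ballots ranking Measure 3 above Measure 2: 19 − 13 = 6.
Measure 2 wins the head-to-head 13–6.

Measure 2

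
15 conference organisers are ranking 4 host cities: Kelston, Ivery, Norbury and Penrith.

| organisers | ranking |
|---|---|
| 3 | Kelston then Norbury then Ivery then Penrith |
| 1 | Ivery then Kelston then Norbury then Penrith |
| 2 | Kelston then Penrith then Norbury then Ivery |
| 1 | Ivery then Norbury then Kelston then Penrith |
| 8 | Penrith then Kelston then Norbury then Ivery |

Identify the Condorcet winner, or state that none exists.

Check each pair by majority over 15 ballots:
Kelston vs Ivery: 3+2+8 = 13 for Kelston, 2 for Ivery — Kelston by 13–2.
Kelston vs Norbury: Kelston is ranked higher on 3+1+2+8 = 14 ballots, Norbury on 1. Kelston wins 14–1.
Kelston vs Penrith: Kelston is ranked higher on 3+1+2+1 = 7 ballots, Penrith on 8. Penrith wins 8–7.
Ivery vs Norbury: 2 to 13, Norbury.
Ivery vs Penrith: 5 to 10, Penrith.
Norbury vs Penrith: 5 to 10, Penrith.
Penrith wins every pairwise contest, so Penrith is the Condorcet winner.

Penrith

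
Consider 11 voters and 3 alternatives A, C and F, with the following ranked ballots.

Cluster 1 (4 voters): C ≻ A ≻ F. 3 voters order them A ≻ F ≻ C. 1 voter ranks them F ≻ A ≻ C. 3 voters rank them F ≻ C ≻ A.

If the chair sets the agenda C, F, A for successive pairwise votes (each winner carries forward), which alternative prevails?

A

Round 1: C vs F — 4–7, F advances.
Round 2: F vs A — 4–7, A advances.
A survives the agenda.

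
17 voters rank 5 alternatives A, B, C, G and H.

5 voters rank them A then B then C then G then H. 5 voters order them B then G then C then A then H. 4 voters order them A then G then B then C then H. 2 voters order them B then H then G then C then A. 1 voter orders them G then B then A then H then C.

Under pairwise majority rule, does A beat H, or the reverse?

A

Ballots ranking A above H: 5 + 5 + 4 + 1 = 15.
Ballots ranking H above A: 17 − 15 = 2.
A wins the head-to-head 15–2.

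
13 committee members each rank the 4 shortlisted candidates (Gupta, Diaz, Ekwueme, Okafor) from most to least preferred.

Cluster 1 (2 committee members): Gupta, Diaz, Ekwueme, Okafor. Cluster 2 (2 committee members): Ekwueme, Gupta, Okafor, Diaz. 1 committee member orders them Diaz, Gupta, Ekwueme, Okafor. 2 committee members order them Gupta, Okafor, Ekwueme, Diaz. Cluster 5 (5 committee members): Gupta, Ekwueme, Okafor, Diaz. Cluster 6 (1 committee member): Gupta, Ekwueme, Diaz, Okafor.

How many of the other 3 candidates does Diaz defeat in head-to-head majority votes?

Diaz against each rival (13 committee members):
Diaz–Gupta: Gupta 12–1.
Diaz vs Ekwueme: Ekwueme wins 10–3.
Diaz–Okafor: Okafor 9–4.
Diaz beats no one; loses to Gupta, Ekwueme, Okafor — 0 pairwise wins.

0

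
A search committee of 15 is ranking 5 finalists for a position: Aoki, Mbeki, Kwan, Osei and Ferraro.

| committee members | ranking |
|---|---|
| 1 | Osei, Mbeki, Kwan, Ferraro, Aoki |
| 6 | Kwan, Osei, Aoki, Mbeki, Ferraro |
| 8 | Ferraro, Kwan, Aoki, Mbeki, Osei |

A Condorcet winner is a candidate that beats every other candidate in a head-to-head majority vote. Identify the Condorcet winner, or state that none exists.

Ferraro

Check each pair by majority over 15 ballots:
Aoki–Mbeki: Aoki 14–1.
Aoki vs Kwan: Kwan wins 15–0.
Aoki vs Osei: Aoki wins 8–7.
Aoki–Ferraro: Ferraro 9–6.
Mbeki vs Kwan: Kwan, 14–1.
Mbeki–Osei: Mbeki 8–7.
Mbeki vs Ferraro: Ferraro wins 8–7.
Kwan–Osei: Kwan 14–1.
Kwan vs Ferraro: Ferraro, 8–7.
Osei–Ferraro: Ferraro 8–7.
Ferraro wins every pairwise contest, so Ferraro is the Condorcet winner.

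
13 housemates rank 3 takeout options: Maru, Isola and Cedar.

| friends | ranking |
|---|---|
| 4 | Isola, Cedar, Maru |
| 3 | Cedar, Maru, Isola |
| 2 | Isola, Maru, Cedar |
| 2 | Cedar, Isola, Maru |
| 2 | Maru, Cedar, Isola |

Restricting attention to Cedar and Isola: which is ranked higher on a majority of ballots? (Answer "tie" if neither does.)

Cedar

Ballots ranking Cedar above Isola: 3 + 2 + 2 = 7.
Ballots ranking Isola above Cedar: 13 − 7 = 6.
Cedar wins the head-to-head 7–6.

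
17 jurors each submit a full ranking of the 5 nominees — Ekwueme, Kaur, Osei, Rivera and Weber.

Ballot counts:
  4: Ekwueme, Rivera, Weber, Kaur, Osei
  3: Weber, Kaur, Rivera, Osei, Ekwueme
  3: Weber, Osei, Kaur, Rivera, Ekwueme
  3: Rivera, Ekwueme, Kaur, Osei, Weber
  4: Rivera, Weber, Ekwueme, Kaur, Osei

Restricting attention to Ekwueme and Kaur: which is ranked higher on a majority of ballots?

Ekwueme

Ballots ranking Ekwueme above Kaur: 4 + 3 + 4 = 11.
Ballots ranking Kaur above Ekwueme: 17 − 11 = 6.
Ekwueme wins the head-to-head 11–6.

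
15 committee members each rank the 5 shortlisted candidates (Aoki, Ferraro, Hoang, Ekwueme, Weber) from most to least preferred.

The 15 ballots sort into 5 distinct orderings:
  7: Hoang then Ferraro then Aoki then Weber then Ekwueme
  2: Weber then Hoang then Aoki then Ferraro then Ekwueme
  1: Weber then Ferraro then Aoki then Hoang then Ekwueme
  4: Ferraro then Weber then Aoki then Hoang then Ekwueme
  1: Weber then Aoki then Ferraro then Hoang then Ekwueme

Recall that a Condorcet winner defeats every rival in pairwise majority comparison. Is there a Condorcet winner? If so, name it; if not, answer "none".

none

Pairwise majorities:
Aoki vs Ferraro: 3 to 12, Ferraro.
Aoki vs Hoang: Aoki is ranked higher on 1+4+1 = 6 ballots, Hoang on 9. Hoang wins 9–6.
Aoki vs Ekwueme: Aoki is ranked higher on 7+2+1+4+1 = 15 ballots, Ekwueme on 0. Aoki wins 15–0.
Aoki vs Weber: Aoki preferred on 7 ballots; Weber wins 8–7.
Ferraro vs Hoang: 1+4+1 = 6 for Ferraro, 9 for Hoang — Hoang by 9–6.
Ferraro vs Ekwueme: Ferraro is ranked higher on 7+2+1+4+1 = 15 ballots, Ekwueme on 0. Ferraro wins 15–0.
Ferraro vs Weber: 7+4 = 11 for Ferraro, 4 for Weber — Ferraro by 11–4.
Hoang vs Ekwueme: 7+2+1+4+1 = 15 for Hoang, 0 for Ekwueme — Hoang by 15–0.
Hoang vs Weber: Hoang is ranked higher on 7 ballots, Weber on 8. Weber wins 8–7.
Ekwueme vs Weber: Ekwueme preferred on 0 ballots; Weber wins 15–0.
Every candidate loses at least once (Aoki loses to Ferraro; Ferraro loses to Hoang; Hoang loses to Weber; Ekwueme loses to Aoki; Weber loses to Ferraro). The majority relation contains the cycle Ferraro > Weber > Hoang > Ferraro, so there is no Condorcet winner.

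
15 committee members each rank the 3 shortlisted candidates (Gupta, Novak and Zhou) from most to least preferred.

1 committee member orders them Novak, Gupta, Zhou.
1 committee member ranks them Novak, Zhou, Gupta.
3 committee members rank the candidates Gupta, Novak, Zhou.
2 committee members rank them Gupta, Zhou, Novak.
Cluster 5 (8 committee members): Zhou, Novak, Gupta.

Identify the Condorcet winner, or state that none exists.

Head-to-head results (15 committee members):
Gupta vs Novak: 3+2 = 5 for Gupta, 10 for Novak — Novak by 10–5.
Gupta–Zhou: Zhou 9–6.
Novak vs Zhou: 5 to 10, Zhou.
Zhou wins every pairwise contest, so Zhou is the Condorcet winner.

Zhou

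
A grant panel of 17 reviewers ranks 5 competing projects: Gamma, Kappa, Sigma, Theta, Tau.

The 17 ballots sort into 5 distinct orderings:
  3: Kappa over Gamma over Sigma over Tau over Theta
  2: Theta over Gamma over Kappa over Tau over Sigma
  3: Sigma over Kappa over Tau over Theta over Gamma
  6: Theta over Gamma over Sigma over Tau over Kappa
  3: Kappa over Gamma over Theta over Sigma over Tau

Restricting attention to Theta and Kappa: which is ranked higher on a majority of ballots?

Kappa

Ballots ranking Theta above Kappa: 2 + 6 = 8.
Ballots ranking Kappa above Theta: 17 − 8 = 9.
Kappa wins the head-to-head 9–8.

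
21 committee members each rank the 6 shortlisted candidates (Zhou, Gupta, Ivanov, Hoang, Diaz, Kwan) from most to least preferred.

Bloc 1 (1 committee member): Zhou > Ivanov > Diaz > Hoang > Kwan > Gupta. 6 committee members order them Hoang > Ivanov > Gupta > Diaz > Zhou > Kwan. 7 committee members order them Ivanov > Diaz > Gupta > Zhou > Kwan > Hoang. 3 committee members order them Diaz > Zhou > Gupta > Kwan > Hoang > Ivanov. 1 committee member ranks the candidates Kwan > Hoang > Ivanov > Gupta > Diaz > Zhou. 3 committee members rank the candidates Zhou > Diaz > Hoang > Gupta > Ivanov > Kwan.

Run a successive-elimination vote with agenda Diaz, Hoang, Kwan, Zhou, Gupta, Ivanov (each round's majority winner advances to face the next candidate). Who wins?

Ivanov

Round 1: Diaz vs Hoang — 14–7, Diaz advances.
Round 2: Diaz vs Kwan — 20–1, Diaz advances.
Round 3: Diaz vs Zhou — 17–4, Diaz advances.
Round 4: Diaz vs Gupta — 14–7, Diaz advances.
Round 5: Diaz vs Ivanov — 6–15, Ivanov advances.
The agenda winner is Ivanov.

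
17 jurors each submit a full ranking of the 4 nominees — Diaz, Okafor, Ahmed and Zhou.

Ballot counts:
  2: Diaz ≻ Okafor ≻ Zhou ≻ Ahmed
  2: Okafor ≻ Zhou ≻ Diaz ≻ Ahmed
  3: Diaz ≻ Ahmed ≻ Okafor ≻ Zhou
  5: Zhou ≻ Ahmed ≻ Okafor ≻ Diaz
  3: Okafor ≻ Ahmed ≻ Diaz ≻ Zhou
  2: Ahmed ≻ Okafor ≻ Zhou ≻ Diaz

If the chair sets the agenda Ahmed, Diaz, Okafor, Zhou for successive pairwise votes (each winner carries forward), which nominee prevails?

Zhou

Round 1: Ahmed vs Diaz — 10–7, Ahmed advances.
Round 2: Ahmed vs Okafor — 10–7, Ahmed advances.
Round 3: Ahmed vs Zhou — 8–9, Zhou advances.
Zhou survives the agenda.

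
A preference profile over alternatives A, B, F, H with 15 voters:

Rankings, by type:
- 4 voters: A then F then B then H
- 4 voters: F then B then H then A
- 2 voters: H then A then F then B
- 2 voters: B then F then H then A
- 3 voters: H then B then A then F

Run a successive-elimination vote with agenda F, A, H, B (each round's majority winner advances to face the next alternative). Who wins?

Round 1: F vs A — 6–9, A advances.
Round 2: A vs H — 4–11, H advances.
Round 3: H vs B — 5–10, B advances.
The agenda winner is B.

B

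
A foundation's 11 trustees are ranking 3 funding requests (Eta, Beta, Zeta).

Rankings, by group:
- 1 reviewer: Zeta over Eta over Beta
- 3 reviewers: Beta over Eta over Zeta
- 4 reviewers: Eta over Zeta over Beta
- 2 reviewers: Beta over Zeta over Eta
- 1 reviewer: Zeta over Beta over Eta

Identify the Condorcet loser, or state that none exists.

Pairwise majorities:
Eta vs Beta: Beta wins 6–5.
Eta vs Zeta: 7 to 4, Eta.
Beta vs Zeta: 3+2 = 5 for Beta, 6 for Zeta — Zeta by 6–5.
Each project has at least one pairwise win (Eta beats Zeta; Beta beats Eta; Zeta beats Beta) — no Condorcet loser.

none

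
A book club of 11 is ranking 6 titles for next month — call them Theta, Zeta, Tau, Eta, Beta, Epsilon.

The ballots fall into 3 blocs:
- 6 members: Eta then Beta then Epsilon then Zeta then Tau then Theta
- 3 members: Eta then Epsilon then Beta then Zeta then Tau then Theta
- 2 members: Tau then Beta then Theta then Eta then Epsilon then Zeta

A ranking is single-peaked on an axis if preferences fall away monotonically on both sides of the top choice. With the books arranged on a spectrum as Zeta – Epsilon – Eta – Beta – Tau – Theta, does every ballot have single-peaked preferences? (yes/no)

Axis positions: Zeta=1, Epsilon=2, Eta=3, Beta=4, Tau=5, Theta=6.
Bloc 1 (peak Eta at position 3): ranking walks positions 3-4-2-1-5-6, expanding outward from the peak — single-peaked.
Bloc 2 (peak Eta at position 3): ranking walks positions 3-2-4-1-5-6, expanding outward from the peak — single-peaked.
Bloc 3 (peak Tau at position 5): ranking walks positions 5-4-6-3-2-1, expanding outward from the peak — single-peaked.
Every ranking is single-peaked on this axis.

yes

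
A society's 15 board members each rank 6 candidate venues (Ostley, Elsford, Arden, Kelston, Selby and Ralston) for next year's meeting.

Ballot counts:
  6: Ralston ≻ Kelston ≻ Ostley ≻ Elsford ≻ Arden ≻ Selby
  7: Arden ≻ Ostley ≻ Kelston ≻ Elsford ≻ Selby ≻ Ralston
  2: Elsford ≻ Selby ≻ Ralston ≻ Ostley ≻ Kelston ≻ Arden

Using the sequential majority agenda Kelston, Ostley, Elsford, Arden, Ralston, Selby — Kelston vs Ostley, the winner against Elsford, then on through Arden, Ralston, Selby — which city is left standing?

Selby

Round 1: Kelston vs Ostley — 6–9, Ostley advances.
Round 2: Ostley vs Elsford — 13–2, Ostley advances.
Round 3: Ostley vs Arden — 8–7, Ostley advances.
Round 4: Ostley vs Ralston — 7–8, Ralston advances.
Round 5: Ralston vs Selby — 6–9, Selby advances.
Selby survives the agenda.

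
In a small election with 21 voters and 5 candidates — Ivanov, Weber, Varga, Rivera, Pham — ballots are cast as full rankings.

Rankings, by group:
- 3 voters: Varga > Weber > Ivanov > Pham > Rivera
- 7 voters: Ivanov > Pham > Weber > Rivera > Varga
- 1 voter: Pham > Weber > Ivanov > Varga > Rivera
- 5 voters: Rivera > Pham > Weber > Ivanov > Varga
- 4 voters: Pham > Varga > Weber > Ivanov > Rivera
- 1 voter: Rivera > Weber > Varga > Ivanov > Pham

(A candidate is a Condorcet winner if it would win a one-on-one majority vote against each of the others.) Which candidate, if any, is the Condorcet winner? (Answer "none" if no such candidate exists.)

none

Head-to-head results (21 voters):
Ivanov–Weber: Weber 14–7.
Ivanov vs Varga: Ivanov, 13–8.
Ivanov vs Rivera: Ivanov, 15–6.
Ivanov–Pham: Ivanov 11–10.
Weber vs Varga: Weber wins 14–7.
Weber vs Rivera: Weber, 15–6.
Weber vs Pham: Pham wins 17–4.
Varga–Rivera: Rivera 13–8.
Varga vs Pham: Pham, 17–4.
Rivera vs Pham: Pham wins 15–6.
Every candidate loses at least once (Ivanov loses to Weber; Weber loses to Pham; Varga loses to Ivanov; Rivera loses to Ivanov; Pham loses to Ivanov). The majority relation contains the cycle Ivanov → Pham → Weber → Ivanov, so there is no Condorcet winner.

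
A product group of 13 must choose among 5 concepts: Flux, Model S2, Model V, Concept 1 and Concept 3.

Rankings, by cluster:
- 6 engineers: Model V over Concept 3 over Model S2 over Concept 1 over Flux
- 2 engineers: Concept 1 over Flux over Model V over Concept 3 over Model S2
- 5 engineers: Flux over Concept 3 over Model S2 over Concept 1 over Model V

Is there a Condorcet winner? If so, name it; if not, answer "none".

Head-to-head results (13 engineers):
Flux vs Model S2: Flux wins 7–6.
Flux vs Model V: Flux, 7–6.
Flux vs Concept 1: Concept 1 wins 8–5.
Flux vs Concept 3: Flux is ranked higher on 2+5 = 7 ballots, Concept 3 on 6. Flux wins 7–6.
Model S2 vs Model V: Model V, 8–5.
Model S2 vs Concept 1: Model S2, 11–2.
Model S2 vs Concept 3: Concept 3, 13–0.
Model V vs Concept 1: Concept 1, 7–6.
Model V vs Concept 3: 6+2 = 8 for Model V, 5 for Concept 3 — Model V by 8–5.
Concept 1 vs Concept 3: 2 to 11, Concept 3.
Each design drops at least one matchup (Flux loses to Concept 1; Model S2 loses to Flux; Model V loses to Flux; Concept 1 loses to Model S2; Concept 3 loses to Flux); the cycle Flux > Model S2 > Concept 1 > Flux rules out a Condorcet winner.

none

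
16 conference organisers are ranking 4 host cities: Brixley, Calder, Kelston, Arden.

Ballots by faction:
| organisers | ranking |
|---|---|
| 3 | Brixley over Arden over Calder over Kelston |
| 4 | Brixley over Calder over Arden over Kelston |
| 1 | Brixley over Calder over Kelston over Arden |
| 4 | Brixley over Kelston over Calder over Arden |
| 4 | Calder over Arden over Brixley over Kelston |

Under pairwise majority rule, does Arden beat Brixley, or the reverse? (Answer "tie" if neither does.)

Brixley

Ballots ranking Arden above Brixley: 4.
Ballots ranking Brixley above Arden: 16 − 4 = 12.
Brixley wins the head-to-head 12–4.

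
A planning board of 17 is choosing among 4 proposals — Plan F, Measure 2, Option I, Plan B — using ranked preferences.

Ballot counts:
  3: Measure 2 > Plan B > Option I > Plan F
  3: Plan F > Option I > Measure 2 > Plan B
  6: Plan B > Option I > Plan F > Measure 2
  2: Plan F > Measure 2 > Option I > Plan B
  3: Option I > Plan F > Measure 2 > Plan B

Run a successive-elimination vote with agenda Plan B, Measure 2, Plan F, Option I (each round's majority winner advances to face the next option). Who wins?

Round 1: Plan B vs Measure 2 — 6–11, Measure 2 advances.
Round 2: Measure 2 vs Plan F — 3–14, Plan F advances.
Round 3: Plan F vs Option I — 5–12, Option I advances.
The agenda winner is Option I.

Option I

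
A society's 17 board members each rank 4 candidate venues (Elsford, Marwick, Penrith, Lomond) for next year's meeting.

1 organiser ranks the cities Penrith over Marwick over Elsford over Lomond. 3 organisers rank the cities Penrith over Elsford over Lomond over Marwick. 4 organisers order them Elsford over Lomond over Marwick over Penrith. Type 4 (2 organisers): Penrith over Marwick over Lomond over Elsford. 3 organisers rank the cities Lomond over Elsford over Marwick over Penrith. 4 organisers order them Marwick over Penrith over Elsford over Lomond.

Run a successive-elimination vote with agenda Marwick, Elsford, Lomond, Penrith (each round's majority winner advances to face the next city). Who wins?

Penrith

Round 1: Marwick vs Elsford — 7–10, Elsford advances.
Round 2: Elsford vs Lomond — 12–5, Elsford advances.
Round 3: Elsford vs Penrith — 7–10, Penrith advances.
Penrith survives the agenda.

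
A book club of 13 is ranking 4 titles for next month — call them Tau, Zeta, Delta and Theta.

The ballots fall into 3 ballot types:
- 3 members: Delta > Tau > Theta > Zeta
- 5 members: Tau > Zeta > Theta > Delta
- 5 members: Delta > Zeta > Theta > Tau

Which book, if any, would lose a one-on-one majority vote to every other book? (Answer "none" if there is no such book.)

Theta

Pairwise majorities:
Tau vs Zeta: Tau preferred on 3+5 = 8 ballots; Tau wins 8–5.
Tau vs Delta: Tau is ranked higher on 5 ballots, Delta on 8. Delta wins 8–5.
Tau vs Theta: Tau preferred on 3+5 = 8 ballots; Tau wins 8–5.
Zeta vs Delta: 5 for Zeta, 8 for Delta — Delta by 8–5.
Zeta vs Theta: Zeta is ranked higher on 5+5 = 10 ballots, Theta on 3. Zeta wins 10–3.
Delta vs Theta: Delta wins 8–5.
Theta is beaten in every head-to-head and is the Condorcet loser.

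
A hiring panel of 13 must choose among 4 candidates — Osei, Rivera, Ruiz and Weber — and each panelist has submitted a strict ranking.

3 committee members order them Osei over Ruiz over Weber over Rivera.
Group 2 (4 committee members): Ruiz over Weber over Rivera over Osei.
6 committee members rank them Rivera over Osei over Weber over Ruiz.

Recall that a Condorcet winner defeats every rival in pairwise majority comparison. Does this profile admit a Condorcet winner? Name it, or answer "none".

none

Check each pair by majority over 13 ballots:
Osei vs Rivera: Osei is ranked higher on 3 ballots, Rivera on 10. Rivera wins 10–3.
Osei vs Ruiz: 9 to 4, Osei.
Osei vs Weber: Osei is ranked higher on 3+6 = 9 ballots, Weber on 4. Osei wins 9–4.
Rivera vs Ruiz: 6 to 7, Ruiz.
Rivera vs Weber: Rivera is ranked higher on 6 ballots, Weber on 7. Weber wins 7–6.
Ruiz vs Weber: Ruiz preferred on 3+4 = 7 ballots; Ruiz wins 7–6.
No candidate is unbeaten: Osei loses to Rivera; Rivera loses to Ruiz; Ruiz loses to Osei; Weber loses to Osei. In particular Osei → Ruiz → Rivera → Osei is a majority cycle — no Condorcet winner exists.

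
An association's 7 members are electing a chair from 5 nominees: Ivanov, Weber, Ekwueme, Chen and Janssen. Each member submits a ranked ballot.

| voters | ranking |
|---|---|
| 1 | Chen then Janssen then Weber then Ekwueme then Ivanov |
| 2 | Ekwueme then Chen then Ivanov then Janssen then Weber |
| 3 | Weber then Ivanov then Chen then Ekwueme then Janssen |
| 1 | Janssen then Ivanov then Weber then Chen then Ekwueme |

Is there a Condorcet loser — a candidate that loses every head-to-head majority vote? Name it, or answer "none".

Head-to-head results (7 voters):
Ivanov vs Weber: Ivanov is ranked higher on 2+1 = 3 ballots, Weber on 4. Weber wins 4–3.
Ivanov vs Ekwueme: 4 to 3, Ivanov.
Ivanov vs Chen: Ivanov preferred on 3+1 = 4 ballots; Ivanov wins 4–3.
Ivanov vs Janssen: 5 to 2, Ivanov.
Weber vs Ekwueme: Weber wins 5–2.
Weber vs Chen: Weber, 4–3.
Weber–Janssen: Janssen 4–3.
Ekwueme vs Chen: 2 for Ekwueme, 5 for Chen — Chen by 5–2.
Ekwueme vs Janssen: Ekwueme, 5–2.
Chen vs Janssen: Chen, 6–1.
Each candidate has at least one pairwise win (Ivanov beats Ekwueme; Weber beats Ivanov; Ekwueme beats Janssen; Chen beats Ekwueme; Janssen beats Weber) — no Condorcet loser.

none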